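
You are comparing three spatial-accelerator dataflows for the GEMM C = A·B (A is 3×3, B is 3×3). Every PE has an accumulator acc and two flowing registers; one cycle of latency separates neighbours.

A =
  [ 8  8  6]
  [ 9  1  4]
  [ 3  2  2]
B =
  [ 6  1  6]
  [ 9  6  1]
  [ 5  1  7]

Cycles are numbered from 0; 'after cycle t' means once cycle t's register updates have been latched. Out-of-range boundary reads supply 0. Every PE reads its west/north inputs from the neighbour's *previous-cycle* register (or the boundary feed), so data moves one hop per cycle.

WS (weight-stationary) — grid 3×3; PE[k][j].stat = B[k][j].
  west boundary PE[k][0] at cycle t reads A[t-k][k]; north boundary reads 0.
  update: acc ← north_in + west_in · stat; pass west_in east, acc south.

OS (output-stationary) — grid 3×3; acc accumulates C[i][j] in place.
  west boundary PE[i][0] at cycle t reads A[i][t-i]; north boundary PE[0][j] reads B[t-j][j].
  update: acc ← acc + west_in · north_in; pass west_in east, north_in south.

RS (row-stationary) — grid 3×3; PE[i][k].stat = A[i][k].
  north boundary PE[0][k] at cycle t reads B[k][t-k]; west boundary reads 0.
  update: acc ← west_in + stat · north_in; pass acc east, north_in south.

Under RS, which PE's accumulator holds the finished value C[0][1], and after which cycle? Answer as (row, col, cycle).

(row, col, cycle) = (0, 2, 3)

RS: C[0][1] accumulates in PE[0][2]:
  step 0 · PE0,2: acc=0; fwd→0 fwd↓0
  step 1 · PE0,2: acc=0; fwd→0 fwd↓0
  step 2 · PE0,2: acc=150; fwd→150 fwd↓5
  step 3 · PE0,2: acc=62; fwd→62 fwd↓1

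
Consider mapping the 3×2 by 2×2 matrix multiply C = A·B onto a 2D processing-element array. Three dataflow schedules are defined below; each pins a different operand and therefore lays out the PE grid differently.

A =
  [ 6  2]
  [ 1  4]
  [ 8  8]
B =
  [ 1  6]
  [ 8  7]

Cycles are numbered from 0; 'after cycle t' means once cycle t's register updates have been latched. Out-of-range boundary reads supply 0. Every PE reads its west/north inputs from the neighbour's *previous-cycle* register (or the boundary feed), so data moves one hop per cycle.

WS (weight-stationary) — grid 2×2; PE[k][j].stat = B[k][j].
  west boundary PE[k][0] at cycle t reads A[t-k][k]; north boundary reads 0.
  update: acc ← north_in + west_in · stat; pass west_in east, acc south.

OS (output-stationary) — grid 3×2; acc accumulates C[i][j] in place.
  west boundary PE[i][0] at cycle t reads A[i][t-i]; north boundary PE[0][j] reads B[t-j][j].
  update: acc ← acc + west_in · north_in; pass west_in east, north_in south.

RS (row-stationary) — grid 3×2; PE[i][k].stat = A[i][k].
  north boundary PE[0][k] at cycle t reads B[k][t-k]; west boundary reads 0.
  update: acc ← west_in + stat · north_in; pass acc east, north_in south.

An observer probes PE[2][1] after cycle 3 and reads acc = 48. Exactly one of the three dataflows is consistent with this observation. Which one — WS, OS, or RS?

dataflow = OS

WS: PE[2][1] is outside its 2×2 grid.
OS (3×2 grid), PE[2][1]:
  cycle 0: PE[2][1] → acc 0, east 0, south 0
  cycle 1: PE[2][1] → acc 0, east 0, south 0
  cycle 2: PE[2][1] → acc 0, east 0, south 0
  cycle 3: PE[2][1] → acc 48, east 8, south 6
RS (3×2 grid), PE[2][1]:
  cycle 0: PE[2][1] → acc 0, east 0, south 0
  cycle 1: PE[2][1] → acc 0, east 0, south 0
  cycle 2: PE[2][1] → acc 0, east 0, south 0
  cycle 3: PE[2][1] → acc 72, east 72, south 8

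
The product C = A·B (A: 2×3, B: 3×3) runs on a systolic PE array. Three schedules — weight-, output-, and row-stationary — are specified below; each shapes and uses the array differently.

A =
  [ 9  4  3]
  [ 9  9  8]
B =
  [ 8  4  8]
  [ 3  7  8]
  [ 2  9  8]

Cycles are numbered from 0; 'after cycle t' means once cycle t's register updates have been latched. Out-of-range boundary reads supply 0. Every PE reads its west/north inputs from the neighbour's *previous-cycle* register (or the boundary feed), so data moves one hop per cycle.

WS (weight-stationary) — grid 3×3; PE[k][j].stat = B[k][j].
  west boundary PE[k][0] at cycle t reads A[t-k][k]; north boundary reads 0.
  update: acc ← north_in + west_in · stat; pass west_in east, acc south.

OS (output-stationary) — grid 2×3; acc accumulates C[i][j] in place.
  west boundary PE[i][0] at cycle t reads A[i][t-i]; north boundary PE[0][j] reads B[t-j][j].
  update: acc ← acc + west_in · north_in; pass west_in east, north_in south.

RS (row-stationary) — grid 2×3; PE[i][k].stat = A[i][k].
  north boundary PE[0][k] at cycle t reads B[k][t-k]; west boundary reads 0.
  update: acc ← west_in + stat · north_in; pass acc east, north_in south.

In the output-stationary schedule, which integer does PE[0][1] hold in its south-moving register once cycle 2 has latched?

register = 7

OS (2×3). Following PE[0][1] plus its west/north inputs:
  @0  [0,0]  acc 72  |  →9  ↓8
  @0  [0,1]  acc 0  |  →0  ↓0
  @1  [0,0]  acc 84  |  →4  ↓3
  @1  [0,1]  acc 36  |  →9  ↓4
  @2  [0,0]  acc 90  |  →3  ↓2
  @2  [0,1]  acc 64  |  →4  ↓7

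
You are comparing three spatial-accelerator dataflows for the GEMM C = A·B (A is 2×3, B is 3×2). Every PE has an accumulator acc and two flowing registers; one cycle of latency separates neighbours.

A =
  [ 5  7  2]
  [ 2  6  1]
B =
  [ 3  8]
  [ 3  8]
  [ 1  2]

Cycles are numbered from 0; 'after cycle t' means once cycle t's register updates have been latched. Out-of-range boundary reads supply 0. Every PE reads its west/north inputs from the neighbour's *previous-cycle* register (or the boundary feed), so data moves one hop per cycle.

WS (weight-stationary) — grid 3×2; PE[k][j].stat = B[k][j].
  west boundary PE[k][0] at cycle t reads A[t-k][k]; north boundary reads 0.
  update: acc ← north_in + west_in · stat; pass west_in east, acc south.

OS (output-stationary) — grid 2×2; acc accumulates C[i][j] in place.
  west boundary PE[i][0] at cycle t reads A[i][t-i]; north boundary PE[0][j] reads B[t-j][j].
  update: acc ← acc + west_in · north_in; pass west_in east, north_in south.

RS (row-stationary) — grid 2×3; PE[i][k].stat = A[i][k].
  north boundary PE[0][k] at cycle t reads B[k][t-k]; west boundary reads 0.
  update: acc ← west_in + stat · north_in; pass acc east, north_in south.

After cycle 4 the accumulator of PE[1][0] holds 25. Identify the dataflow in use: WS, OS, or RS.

dataflow = OS

— WS: 3×2; PE[1][0] trace:
  @0  [1,0]  acc 0  |  →0  ↓0
  @1  [1,0]  acc 36  |  →7  ↓36
  @2  [1,0]  acc 24  |  →6  ↓24
  @3  [1,0]  acc 0  |  →0  ↓0
  @4  [1,0]  acc 0  |  →0  ↓0
— OS: 2×2; PE[1][0] trace:
  @0  [1,0]  acc 0  |  →0  ↓0
  @1  [1,0]  acc 6  |  →2  ↓3
  @2  [1,0]  acc 24  |  →6  ↓3
  @3  [1,0]  acc 25  |  →1  ↓1
  @4  [1,0]  acc 25  |  →0  ↓0
— RS: 2×3; PE[1][0] trace:
  @0  [1,0]  acc 0  |  →0  ↓0
  @1  [1,0]  acc 6  |  →6  ↓3
  @2  [1,0]  acc 16  |  →16  ↓8
  @3  [1,0]  acc 0  |  →0  ↓0
  @4  [1,0]  acc 0  |  →0  ↓0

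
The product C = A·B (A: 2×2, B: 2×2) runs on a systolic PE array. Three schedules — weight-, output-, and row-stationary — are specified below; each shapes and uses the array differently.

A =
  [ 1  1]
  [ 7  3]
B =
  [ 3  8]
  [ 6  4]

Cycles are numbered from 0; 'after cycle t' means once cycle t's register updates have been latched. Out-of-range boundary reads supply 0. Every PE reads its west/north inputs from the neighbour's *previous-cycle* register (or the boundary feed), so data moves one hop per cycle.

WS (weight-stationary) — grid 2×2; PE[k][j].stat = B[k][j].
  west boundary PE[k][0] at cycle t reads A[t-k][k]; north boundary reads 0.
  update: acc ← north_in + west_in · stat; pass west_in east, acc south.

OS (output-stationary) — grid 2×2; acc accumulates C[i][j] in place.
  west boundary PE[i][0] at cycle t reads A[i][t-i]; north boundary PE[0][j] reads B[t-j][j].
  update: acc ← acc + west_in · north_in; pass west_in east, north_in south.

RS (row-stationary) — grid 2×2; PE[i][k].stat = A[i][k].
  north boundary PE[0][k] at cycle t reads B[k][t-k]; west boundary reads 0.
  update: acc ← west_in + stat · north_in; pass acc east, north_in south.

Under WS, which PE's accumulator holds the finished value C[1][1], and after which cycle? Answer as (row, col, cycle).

(row, col, cycle) = (1, 1, 3)

WS — PE[1][1] is where C[1][1] collects:
  t=0 PE[1][1]: acc=0 h=0 v=0
  t=1 PE[1][1]: acc=0 h=0 v=0
  t=2 PE[1][1]: acc=12 h=1 v=12
  t=3 PE[1][1]: acc=68 h=3 v=68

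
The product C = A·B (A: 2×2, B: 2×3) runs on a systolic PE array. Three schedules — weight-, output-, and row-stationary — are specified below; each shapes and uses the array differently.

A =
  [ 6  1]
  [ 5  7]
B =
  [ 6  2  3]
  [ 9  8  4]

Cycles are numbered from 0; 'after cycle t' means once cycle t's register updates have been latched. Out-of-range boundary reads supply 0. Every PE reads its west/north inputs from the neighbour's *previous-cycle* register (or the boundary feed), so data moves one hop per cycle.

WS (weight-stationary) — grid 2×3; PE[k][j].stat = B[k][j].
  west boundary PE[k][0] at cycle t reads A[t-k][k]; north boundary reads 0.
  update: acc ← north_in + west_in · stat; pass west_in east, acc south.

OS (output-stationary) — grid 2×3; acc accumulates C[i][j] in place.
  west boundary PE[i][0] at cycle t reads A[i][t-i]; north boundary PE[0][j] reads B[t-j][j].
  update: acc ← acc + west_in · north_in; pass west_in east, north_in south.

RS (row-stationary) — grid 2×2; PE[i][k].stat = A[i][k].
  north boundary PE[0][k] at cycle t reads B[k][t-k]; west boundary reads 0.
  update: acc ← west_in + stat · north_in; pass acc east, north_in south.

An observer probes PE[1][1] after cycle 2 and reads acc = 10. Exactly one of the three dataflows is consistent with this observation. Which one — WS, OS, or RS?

dataflow = OS

WS (2×3 grid), PE[1][1]:
  [0] (1,1) acc=0 (h:0 v:0)
  [1] (1,1) acc=0 (h:0 v:0)
  [2] (1,1) acc=20 (h:1 v:20)
OS (2×3 grid), PE[1][1]:
  [0] (1,1) acc=0 (h:0 v:0)
  [1] (1,1) acc=0 (h:0 v:0)
  [2] (1,1) acc=10 (h:5 v:2)
RS (2×2 grid), PE[1][1]:
  [0] (1,1) acc=0 (h:0 v:0)
  [1] (1,1) acc=0 (h:0 v:0)
  [2] (1,1) acc=93 (h:93 v:9)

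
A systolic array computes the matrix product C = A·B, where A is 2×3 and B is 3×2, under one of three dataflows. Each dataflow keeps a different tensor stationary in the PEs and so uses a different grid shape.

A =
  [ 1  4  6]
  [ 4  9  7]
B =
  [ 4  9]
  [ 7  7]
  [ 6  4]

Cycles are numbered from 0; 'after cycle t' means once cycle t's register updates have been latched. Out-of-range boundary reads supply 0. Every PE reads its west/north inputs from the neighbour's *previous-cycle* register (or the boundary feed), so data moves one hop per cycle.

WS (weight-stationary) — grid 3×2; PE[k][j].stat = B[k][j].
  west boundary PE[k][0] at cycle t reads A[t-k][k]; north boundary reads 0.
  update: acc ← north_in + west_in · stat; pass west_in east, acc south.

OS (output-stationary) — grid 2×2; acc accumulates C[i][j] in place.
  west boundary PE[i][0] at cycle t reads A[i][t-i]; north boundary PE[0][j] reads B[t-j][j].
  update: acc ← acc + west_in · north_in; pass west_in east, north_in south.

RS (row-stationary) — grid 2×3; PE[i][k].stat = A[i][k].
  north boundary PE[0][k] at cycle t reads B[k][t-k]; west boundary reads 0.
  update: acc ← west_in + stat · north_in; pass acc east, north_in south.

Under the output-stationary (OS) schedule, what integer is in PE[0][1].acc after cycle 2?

PE[0][1].acc = 37

OS 2×2: PE[0][1] cycle-by-cycle (with neighbour feeds):
  [0] (0,0) acc=4 (h:1 v:4)
  [0] (0,1) acc=0 (h:0 v:0)
  [1] (0,0) acc=32 (h:4 v:7)
  [1] (0,1) acc=9 (h:1 v:9)
  [2] (0,0) acc=68 (h:6 v:6)
  [2] (0,1) acc=37 (h:4 v:7)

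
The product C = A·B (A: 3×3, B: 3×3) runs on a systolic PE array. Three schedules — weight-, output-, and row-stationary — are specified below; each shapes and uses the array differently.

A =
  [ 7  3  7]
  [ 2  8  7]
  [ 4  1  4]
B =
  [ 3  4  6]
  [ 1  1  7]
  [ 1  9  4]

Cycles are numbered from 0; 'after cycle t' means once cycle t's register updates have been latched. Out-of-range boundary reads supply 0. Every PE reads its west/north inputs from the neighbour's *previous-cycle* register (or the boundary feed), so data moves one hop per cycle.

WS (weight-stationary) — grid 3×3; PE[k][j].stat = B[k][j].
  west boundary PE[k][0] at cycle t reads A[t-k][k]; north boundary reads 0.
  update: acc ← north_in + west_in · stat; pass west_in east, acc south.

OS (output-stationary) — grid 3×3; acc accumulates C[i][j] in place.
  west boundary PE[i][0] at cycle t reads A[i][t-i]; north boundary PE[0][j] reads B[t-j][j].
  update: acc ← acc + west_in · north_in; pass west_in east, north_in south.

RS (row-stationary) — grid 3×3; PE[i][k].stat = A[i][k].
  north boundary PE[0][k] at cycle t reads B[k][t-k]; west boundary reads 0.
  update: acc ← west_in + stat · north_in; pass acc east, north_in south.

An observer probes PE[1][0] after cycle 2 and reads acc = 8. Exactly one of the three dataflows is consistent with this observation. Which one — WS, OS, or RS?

dataflow = RS

Under WS (3×3), PE[1][0]:
  t=0 PE[1][0]: acc=0 h=0 v=0
  t=1 PE[1][0]: acc=24 h=3 v=24
  t=2 PE[1][0]: acc=14 h=8 v=14
Under OS (3×3), PE[1][0]:
  t=0 PE[1][0]: acc=0 h=0 v=0
  t=1 PE[1][0]: acc=6 h=2 v=3
  t=2 PE[1][0]: acc=14 h=8 v=1
Under RS (3×3), PE[1][0]:
  t=0 PE[1][0]: acc=0 h=0 v=0
  t=1 PE[1][0]: acc=6 h=6 v=3
  t=2 PE[1][0]: acc=8 h=8 v=4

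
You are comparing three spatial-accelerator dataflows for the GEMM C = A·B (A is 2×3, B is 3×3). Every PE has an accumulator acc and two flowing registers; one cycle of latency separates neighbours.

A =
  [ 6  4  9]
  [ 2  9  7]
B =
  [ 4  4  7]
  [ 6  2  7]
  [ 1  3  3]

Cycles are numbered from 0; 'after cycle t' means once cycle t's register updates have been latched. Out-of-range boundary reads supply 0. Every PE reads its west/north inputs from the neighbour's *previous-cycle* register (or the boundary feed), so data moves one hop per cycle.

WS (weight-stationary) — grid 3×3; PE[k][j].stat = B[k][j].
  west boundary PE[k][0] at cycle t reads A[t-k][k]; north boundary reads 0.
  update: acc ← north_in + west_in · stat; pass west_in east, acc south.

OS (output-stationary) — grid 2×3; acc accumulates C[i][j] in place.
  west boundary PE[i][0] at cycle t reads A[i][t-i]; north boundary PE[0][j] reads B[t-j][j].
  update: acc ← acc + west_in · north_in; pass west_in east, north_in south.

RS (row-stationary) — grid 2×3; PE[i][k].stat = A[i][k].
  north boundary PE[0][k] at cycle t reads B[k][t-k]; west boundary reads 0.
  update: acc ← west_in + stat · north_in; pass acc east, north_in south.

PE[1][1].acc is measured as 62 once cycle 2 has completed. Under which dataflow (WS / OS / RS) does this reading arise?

dataflow = RS

WS [3×3] PE[1][1] across cycles:
  @0  [1,1]  acc 0  |  →0  ↓0
  @1  [1,1]  acc 0  |  →0  ↓0
  @2  [1,1]  acc 32  |  →4  ↓32
OS [2×3] PE[1][1] across cycles:
  @0  [1,1]  acc 0  |  →0  ↓0
  @1  [1,1]  acc 0  |  →0  ↓0
  @2  [1,1]  acc 8  |  →2  ↓4
RS [2×3] PE[1][1] across cycles:
  @0  [1,1]  acc 0  |  →0  ↓0
  @1  [1,1]  acc 0  |  →0  ↓0
  @2  [1,1]  acc 62  |  →62  ↓6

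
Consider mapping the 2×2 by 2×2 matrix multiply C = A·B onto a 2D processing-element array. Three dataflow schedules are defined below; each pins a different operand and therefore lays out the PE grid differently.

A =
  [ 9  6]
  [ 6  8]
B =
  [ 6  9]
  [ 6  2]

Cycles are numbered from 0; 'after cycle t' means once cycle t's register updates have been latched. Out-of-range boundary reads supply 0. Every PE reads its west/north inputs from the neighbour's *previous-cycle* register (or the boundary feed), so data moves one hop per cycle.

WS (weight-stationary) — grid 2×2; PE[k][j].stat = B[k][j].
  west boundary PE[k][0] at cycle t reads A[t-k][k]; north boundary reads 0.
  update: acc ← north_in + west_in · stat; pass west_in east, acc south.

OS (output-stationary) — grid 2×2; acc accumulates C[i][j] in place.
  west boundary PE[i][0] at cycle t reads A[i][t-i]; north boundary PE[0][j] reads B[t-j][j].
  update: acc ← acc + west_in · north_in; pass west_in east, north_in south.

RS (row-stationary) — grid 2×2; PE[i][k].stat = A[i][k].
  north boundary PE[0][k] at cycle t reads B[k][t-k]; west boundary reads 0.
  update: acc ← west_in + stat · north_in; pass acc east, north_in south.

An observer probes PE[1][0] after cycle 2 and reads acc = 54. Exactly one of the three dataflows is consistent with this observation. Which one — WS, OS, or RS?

— WS: 2×2; PE[1][0] trace:
  c0 r1c0: 0 / 0 / 0
  c1 r1c0: 90 / 6 / 90
  c2 r1c0: 84 / 8 / 84
— OS: 2×2; PE[1][0] trace:
  c0 r1c0: 0 / 0 / 0
  c1 r1c0: 36 / 6 / 6
  c2 r1c0: 84 / 8 / 6
— RS: 2×2; PE[1][0] trace:
  c0 r1c0: 0 / 0 / 0
  c1 r1c0: 36 / 36 / 6
  c2 r1c0: 54 / 54 / 9

dataflow = RS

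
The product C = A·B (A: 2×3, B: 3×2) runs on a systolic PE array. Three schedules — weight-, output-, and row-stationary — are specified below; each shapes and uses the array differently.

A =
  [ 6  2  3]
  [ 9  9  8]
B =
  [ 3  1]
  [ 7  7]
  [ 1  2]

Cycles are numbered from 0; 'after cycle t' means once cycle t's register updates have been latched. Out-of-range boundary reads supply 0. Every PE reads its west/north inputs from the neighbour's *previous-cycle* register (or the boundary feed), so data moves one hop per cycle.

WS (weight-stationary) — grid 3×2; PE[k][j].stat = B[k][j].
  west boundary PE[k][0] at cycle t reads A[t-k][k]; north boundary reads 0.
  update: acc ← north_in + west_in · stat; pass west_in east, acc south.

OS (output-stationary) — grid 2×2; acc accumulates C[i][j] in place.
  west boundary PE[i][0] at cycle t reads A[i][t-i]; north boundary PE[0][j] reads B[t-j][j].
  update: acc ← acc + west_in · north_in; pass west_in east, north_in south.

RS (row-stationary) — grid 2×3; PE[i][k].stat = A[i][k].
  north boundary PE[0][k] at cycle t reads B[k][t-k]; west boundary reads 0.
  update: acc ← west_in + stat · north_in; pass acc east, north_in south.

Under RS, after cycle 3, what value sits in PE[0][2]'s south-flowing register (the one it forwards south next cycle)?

register = 2

Tracing RS — 2×3 array, target PE[0][2]:
  step 0 · PE0,1: acc=0; fwd→0 fwd↓0
  step 0 · PE0,2: acc=0; fwd→0 fwd↓0
  step 1 · PE0,1: acc=32; fwd→32 fwd↓7
  step 1 · PE0,2: acc=0; fwd→0 fwd↓0
  step 2 · PE0,1: acc=20; fwd→20 fwd↓7
  step 2 · PE0,2: acc=35; fwd→35 fwd↓1
  step 3 · PE0,1: acc=0; fwd→0 fwd↓0
  step 3 · PE0,2: acc=26; fwd→26 fwd↓2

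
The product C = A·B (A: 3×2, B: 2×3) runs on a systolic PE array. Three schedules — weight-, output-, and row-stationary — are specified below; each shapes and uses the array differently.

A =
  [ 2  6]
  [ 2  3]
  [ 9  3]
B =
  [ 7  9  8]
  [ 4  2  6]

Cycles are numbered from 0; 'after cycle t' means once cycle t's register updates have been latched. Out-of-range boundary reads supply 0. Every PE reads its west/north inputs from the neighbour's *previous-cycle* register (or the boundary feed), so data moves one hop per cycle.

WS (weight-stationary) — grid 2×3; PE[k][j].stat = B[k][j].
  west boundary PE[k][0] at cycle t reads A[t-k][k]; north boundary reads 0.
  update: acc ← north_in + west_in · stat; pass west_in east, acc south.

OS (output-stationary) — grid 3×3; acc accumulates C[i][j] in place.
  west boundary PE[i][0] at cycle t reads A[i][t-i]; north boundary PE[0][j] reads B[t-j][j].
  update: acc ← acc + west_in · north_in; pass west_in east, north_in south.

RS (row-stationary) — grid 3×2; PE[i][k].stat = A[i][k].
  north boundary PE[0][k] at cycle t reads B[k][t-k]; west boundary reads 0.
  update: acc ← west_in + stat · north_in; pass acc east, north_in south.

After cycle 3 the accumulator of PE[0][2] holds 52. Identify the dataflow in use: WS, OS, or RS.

WS (2×3 grid), PE[0][2]:
  step 0 · PE0,2: acc=0; fwd→0 fwd↓0
  step 1 · PE0,2: acc=0; fwd→0 fwd↓0
  step 2 · PE0,2: acc=16; fwd→2 fwd↓16
  step 3 · PE0,2: acc=16; fwd→2 fwd↓16
OS (3×3 grid), PE[0][2]:
  step 0 · PE0,2: acc=0; fwd→0 fwd↓0
  step 1 · PE0,2: acc=0; fwd→0 fwd↓0
  step 2 · PE0,2: acc=16; fwd→2 fwd↓8
  step 3 · PE0,2: acc=52; fwd→6 fwd↓6
RS: PE[0][2] is outside its 3×2 grid.

dataflow = OS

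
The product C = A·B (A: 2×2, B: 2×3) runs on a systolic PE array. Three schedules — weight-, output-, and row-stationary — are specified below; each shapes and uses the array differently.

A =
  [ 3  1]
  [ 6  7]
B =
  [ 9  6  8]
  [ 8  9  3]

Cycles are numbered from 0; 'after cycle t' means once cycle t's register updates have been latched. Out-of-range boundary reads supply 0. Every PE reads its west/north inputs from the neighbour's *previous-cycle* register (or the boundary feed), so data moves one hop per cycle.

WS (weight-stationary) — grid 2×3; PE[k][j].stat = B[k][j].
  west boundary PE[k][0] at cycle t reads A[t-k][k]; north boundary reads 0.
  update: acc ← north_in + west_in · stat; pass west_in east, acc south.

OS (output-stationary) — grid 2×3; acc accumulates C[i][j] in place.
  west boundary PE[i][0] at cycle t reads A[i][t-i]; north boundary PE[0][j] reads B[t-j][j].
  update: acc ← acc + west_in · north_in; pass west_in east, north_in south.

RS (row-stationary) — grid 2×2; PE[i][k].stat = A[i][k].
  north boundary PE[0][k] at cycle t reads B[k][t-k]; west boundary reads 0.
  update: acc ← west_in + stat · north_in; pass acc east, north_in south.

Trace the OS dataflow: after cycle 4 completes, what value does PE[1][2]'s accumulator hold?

OS (2×3). Following PE[1][2] plus its west/north inputs:
  step 0 · PE0,2: acc=0; fwd→0 fwd↓0
  step 0 · PE1,1: acc=0; fwd→0 fwd↓0
  step 0 · PE1,2: acc=0; fwd→0 fwd↓0
  step 1 · PE0,2: acc=0; fwd→0 fwd↓0
  step 1 · PE1,1: acc=0; fwd→0 fwd↓0
  step 1 · PE1,2: acc=0; fwd→0 fwd↓0
  step 2 · PE0,2: acc=24; fwd→3 fwd↓8
  step 2 · PE1,1: acc=36; fwd→6 fwd↓6
  step 2 · PE1,2: acc=0; fwd→0 fwd↓0
  step 3 · PE0,2: acc=27; fwd→1 fwd↓3
  step 3 · PE1,1: acc=99; fwd→7 fwd↓9
  step 3 · PE1,2: acc=48; fwd→6 fwd↓8
  step 4 · PE0,2: acc=27; fwd→0 fwd↓0
  step 4 · PE1,1: acc=99; fwd→0 fwd↓0
  step 4 · PE1,2: acc=69; fwd→7 fwd↓3

PE[1][2].acc = 69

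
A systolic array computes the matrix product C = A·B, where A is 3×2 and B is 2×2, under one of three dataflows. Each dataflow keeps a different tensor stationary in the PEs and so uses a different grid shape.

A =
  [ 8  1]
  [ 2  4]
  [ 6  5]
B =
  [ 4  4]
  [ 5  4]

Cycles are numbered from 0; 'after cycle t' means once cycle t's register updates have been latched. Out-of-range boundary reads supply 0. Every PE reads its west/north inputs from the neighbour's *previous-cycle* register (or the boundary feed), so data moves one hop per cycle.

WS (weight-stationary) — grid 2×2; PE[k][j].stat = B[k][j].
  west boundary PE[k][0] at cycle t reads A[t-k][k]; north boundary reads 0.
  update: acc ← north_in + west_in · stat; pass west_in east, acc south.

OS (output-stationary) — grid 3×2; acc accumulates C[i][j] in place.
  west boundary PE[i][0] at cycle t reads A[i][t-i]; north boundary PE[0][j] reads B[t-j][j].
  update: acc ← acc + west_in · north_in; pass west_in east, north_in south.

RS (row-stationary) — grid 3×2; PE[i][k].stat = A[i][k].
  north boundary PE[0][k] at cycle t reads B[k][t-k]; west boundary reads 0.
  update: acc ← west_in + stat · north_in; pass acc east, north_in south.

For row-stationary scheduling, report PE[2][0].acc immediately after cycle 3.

PE[2][0].acc = 24

RS (3×2). Following PE[2][0] plus its west/north inputs:
  [0] (1,0) acc=0 (h:0 v:0)
  [0] (2,0) acc=0 (h:0 v:0)
  [1] (1,0) acc=8 (h:8 v:4)
  [1] (2,0) acc=0 (h:0 v:0)
  [2] (1,0) acc=8 (h:8 v:4)
  [2] (2,0) acc=24 (h:24 v:4)
  [3] (1,0) acc=0 (h:0 v:0)
  [3] (2,0) acc=24 (h:24 v:4)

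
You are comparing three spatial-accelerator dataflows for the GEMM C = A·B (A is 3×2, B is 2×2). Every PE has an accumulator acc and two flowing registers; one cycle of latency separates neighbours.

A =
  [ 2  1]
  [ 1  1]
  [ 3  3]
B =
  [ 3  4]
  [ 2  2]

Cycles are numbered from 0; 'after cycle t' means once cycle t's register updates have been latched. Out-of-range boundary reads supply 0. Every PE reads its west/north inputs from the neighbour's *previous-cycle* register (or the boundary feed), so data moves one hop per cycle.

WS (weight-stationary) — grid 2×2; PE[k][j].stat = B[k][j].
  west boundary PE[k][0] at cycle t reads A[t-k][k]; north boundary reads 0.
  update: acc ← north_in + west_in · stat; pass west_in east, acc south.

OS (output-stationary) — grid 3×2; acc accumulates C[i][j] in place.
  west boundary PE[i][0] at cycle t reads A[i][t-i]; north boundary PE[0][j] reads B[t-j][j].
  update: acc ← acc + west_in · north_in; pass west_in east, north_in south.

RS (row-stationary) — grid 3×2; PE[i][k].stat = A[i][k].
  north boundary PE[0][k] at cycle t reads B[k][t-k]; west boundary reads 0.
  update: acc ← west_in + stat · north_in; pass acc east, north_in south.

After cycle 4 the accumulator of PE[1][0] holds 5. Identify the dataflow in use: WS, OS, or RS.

dataflow = OS

— WS: 2×2; PE[1][0] trace:
  [0] (1,0) acc=0 (h:0 v:0)
  [1] (1,0) acc=8 (h:1 v:8)
  [2] (1,0) acc=5 (h:1 v:5)
  [3] (1,0) acc=15 (h:3 v:15)
  [4] (1,0) acc=0 (h:0 v:0)
— OS: 3×2; PE[1][0] trace:
  [0] (1,0) acc=0 (h:0 v:0)
  [1] (1,0) acc=3 (h:1 v:3)
  [2] (1,0) acc=5 (h:1 v:2)
  [3] (1,0) acc=5 (h:0 v:0)
  [4] (1,0) acc=5 (h:0 v:0)
— RS: 3×2; PE[1][0] trace:
  [0] (1,0) acc=0 (h:0 v:0)
  [1] (1,0) acc=3 (h:3 v:3)
  [2] (1,0) acc=4 (h:4 v:4)
  [3] (1,0) acc=0 (h:0 v:0)
  [4] (1,0) acc=0 (h:0 v:0)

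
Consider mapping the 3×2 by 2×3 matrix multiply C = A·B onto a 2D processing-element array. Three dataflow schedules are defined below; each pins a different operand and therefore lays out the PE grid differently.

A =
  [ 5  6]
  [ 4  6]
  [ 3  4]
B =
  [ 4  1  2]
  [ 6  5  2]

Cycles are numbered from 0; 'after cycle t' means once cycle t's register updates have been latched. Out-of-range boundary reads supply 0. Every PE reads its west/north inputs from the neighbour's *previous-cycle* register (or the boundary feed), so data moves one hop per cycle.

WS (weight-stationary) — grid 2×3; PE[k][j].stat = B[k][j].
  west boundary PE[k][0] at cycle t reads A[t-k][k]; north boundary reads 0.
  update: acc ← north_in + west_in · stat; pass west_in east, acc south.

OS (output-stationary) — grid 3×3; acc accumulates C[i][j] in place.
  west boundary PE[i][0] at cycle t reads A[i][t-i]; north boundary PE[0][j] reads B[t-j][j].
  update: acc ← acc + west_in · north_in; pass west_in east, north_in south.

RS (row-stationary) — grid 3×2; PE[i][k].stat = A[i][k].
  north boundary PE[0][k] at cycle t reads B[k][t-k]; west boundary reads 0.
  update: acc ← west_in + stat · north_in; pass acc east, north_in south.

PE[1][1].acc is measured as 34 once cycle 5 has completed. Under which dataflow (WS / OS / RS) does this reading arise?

Under WS (2×3), PE[1][1]:
  [0] (1,1) acc=0 (h:0 v:0)
  [1] (1,1) acc=0 (h:0 v:0)
  [2] (1,1) acc=35 (h:6 v:35)
  [3] (1,1) acc=34 (h:6 v:34)
  [4] (1,1) acc=23 (h:4 v:23)
  [5] (1,1) acc=0 (h:0 v:0)
Under OS (3×3), PE[1][1]:
  [0] (1,1) acc=0 (h:0 v:0)
  [1] (1,1) acc=0 (h:0 v:0)
  [2] (1,1) acc=4 (h:4 v:1)
  [3] (1,1) acc=34 (h:6 v:5)
  [4] (1,1) acc=34 (h:0 v:0)
  [5] (1,1) acc=34 (h:0 v:0)
Under RS (3×2), PE[1][1]:
  [0] (1,1) acc=0 (h:0 v:0)
  [1] (1,1) acc=0 (h:0 v:0)
  [2] (1,1) acc=52 (h:52 v:6)
  [3] (1,1) acc=34 (h:34 v:5)
  [4] (1,1) acc=20 (h:20 v:2)
  [5] (1,1) acc=0 (h:0 v:0)

dataflow = OS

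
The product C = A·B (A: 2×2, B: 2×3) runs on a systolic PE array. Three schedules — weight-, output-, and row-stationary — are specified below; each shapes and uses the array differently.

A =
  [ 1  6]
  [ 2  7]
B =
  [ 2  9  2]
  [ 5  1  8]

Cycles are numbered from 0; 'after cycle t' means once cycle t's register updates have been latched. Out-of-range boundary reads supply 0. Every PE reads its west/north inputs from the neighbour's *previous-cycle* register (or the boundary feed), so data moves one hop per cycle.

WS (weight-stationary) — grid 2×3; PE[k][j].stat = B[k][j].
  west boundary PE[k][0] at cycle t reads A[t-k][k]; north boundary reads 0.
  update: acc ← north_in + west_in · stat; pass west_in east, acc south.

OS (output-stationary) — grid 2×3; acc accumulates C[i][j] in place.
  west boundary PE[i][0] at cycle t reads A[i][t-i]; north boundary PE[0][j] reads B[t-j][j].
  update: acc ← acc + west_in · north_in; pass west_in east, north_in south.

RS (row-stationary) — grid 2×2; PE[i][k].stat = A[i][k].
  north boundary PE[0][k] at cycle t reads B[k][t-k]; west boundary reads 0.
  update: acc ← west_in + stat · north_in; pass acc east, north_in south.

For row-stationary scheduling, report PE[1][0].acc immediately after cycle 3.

RS on a 2×2 grid — tracing PE[1][0] and its feeders:
  @0  [0,0]  acc 2  |  →2  ↓2
  @0  [1,0]  acc 0  |  →0  ↓0
  @1  [0,0]  acc 9  |  →9  ↓9
  @1  [1,0]  acc 4  |  →4  ↓2
  @2  [0,0]  acc 2  |  →2  ↓2
  @2  [1,0]  acc 18  |  →18  ↓9
  @3  [0,0]  acc 0  |  →0  ↓0
  @3  [1,0]  acc 4  |  →4  ↓2

PE[1][0].acc = 4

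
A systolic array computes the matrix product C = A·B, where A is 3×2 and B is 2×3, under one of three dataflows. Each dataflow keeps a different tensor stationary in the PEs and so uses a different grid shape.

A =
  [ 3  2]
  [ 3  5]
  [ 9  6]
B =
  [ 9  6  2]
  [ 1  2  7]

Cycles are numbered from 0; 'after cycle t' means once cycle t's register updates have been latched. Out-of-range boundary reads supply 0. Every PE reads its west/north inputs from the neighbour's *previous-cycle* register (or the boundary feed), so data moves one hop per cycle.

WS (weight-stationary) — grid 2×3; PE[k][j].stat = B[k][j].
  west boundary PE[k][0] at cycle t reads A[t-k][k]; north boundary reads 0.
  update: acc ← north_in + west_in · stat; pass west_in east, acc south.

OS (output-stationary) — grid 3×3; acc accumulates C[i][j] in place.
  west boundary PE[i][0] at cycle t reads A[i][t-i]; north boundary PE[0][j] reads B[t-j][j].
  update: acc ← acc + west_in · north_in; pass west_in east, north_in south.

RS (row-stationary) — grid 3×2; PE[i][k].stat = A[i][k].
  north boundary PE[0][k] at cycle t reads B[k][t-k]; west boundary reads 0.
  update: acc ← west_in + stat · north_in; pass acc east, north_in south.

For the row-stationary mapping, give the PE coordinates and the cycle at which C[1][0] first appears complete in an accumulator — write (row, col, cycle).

(row, col, cycle) = (1, 1, 2)

RS — PE[1][1] is where C[1][0] collects:
  t=0 PE[1][1]: acc=0 h=0 v=0
  t=1 PE[1][1]: acc=0 h=0 v=0
  t=2 PE[1][1]: acc=32 h=32 v=1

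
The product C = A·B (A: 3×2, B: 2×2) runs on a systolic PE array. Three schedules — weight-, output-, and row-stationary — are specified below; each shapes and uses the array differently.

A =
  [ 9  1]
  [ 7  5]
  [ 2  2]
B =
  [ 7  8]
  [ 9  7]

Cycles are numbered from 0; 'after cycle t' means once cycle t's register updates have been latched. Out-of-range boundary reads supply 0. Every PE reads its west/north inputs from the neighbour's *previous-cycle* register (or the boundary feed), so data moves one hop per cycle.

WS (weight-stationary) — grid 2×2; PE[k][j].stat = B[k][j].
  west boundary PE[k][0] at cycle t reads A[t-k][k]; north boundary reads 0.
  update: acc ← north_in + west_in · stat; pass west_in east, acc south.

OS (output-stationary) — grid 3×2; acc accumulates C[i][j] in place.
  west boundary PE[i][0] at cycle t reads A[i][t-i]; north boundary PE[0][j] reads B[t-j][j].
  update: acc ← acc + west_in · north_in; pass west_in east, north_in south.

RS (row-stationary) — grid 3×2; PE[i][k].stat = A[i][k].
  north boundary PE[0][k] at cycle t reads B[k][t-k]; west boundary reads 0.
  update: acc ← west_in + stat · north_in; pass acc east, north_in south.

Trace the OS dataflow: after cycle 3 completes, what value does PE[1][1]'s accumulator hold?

PE[1][1].acc = 91

OS 3×2: PE[1][1] cycle-by-cycle (with neighbour feeds):
  0: (0,1).acc=0  regs=<0,0>
  0: (1,0).acc=0  regs=<0,0>
  0: (1,1).acc=0  regs=<0,0>
  1: (0,1).acc=72  regs=<9,8>
  1: (1,0).acc=49  regs=<7,7>
  1: (1,1).acc=0  regs=<0,0>
  2: (0,1).acc=79  regs=<1,7>
  2: (1,0).acc=94  regs=<5,9>
  2: (1,1).acc=56  regs=<7,8>
  3: (0,1).acc=79  regs=<0,0>
  3: (1,0).acc=94  regs=<0,0>
  3: (1,1).acc=91  regs=<5,7>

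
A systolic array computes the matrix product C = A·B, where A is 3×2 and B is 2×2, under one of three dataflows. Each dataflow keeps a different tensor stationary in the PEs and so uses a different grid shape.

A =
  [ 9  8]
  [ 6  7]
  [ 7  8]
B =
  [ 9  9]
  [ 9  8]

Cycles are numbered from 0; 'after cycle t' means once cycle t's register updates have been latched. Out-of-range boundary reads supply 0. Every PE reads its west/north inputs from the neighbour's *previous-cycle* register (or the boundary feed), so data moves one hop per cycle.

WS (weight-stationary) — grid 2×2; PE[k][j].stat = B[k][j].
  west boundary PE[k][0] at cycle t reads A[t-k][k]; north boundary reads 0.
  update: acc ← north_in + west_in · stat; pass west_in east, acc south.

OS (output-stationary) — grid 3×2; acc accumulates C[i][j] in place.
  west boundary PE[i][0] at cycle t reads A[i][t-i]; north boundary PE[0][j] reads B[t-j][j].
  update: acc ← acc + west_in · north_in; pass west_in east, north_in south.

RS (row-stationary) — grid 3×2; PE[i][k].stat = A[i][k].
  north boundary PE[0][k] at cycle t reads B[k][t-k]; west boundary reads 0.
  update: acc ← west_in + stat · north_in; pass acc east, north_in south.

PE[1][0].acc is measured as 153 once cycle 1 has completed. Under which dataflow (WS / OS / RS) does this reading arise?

WS (2×2 grid), PE[1][0]:
  @0  [1,0]  acc 0  |  →0  ↓0
  @1  [1,0]  acc 153  |  →8  ↓153
OS (3×2 grid), PE[1][0]:
  @0  [1,0]  acc 0  |  →0  ↓0
  @1  [1,0]  acc 54  |  →6  ↓9
RS (3×2 grid), PE[1][0]:
  @0  [1,0]  acc 0  |  →0  ↓0
  @1  [1,0]  acc 54  |  →54  ↓9

dataflow = WS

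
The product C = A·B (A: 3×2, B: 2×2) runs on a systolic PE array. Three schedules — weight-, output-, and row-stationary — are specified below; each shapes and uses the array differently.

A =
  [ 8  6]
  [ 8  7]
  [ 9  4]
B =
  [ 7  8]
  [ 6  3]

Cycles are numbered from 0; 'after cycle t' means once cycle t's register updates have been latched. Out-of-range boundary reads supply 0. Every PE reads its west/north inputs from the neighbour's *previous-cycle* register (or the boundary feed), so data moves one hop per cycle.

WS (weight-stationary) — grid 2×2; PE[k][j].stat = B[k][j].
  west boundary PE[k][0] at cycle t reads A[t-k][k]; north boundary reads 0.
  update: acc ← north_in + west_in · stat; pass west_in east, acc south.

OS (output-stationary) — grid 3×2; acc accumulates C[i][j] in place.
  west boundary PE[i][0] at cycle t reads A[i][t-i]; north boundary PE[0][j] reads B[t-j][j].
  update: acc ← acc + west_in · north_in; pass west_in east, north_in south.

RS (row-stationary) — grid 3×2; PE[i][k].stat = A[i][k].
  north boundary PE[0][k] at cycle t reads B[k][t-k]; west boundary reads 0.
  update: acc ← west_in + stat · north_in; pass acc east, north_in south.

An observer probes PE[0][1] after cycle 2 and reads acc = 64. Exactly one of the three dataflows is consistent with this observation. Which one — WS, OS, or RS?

dataflow = WS

WS (2×2 grid), PE[0][1]:
  step 0 · PE0,1: acc=0; fwd→0 fwd↓0
  step 1 · PE0,1: acc=64; fwd→8 fwd↓64
  step 2 · PE0,1: acc=64; fwd→8 fwd↓64
OS (3×2 grid), PE[0][1]:
  step 0 · PE0,1: acc=0; fwd→0 fwd↓0
  step 1 · PE0,1: acc=64; fwd→8 fwd↓8
  step 2 · PE0,1: acc=82; fwd→6 fwd↓3
RS (3×2 grid), PE[0][1]:
  step 0 · PE0,1: acc=0; fwd→0 fwd↓0
  step 1 · PE0,1: acc=92; fwd→92 fwd↓6
  step 2 · PE0,1: acc=82; fwd→82 fwd↓3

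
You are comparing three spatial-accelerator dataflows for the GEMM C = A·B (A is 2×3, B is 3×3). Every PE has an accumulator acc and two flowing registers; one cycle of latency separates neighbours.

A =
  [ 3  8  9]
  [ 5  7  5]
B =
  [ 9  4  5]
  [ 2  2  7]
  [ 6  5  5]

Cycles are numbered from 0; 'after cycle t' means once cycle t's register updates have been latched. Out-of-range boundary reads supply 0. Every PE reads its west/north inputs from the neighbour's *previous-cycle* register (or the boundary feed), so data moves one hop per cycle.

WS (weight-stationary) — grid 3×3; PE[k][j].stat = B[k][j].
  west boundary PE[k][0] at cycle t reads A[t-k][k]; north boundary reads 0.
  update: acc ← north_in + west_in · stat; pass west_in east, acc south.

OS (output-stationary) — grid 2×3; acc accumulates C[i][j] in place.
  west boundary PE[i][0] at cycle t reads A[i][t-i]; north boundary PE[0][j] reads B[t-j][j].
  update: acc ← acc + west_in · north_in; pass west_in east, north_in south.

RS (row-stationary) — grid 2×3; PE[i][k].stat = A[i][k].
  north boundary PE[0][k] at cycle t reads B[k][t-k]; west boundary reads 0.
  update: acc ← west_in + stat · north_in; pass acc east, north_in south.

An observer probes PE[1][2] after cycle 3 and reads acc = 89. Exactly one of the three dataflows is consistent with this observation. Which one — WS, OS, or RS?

WS [3×3] PE[1][2] across cycles:
  [0] (1,2) acc=0 (h:0 v:0)
  [1] (1,2) acc=0 (h:0 v:0)
  [2] (1,2) acc=0 (h:0 v:0)
  [3] (1,2) acc=71 (h:8 v:71)
OS [2×3] PE[1][2] across cycles:
  [0] (1,2) acc=0 (h:0 v:0)
  [1] (1,2) acc=0 (h:0 v:0)
  [2] (1,2) acc=0 (h:0 v:0)
  [3] (1,2) acc=25 (h:5 v:5)
RS [2×3] PE[1][2] across cycles:
  [0] (1,2) acc=0 (h:0 v:0)
  [1] (1,2) acc=0 (h:0 v:0)
  [2] (1,2) acc=0 (h:0 v:0)
  [3] (1,2) acc=89 (h:89 v:6)

dataflow = RS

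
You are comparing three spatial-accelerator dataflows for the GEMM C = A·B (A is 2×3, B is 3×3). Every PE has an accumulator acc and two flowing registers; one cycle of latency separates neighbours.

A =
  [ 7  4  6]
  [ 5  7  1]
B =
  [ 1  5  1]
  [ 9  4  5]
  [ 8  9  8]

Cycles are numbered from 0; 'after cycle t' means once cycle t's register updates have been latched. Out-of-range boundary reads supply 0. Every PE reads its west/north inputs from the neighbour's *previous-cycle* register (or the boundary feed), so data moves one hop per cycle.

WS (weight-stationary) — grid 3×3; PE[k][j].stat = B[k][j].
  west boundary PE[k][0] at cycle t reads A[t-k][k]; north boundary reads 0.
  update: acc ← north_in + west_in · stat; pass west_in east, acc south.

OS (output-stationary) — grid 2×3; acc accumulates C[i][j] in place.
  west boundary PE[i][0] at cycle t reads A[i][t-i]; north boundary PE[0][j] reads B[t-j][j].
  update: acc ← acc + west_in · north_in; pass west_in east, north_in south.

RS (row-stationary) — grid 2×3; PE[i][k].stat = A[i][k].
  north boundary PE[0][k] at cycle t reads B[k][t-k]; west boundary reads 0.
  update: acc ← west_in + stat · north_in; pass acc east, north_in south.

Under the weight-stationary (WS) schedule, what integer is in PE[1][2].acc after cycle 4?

WS 3×3: PE[1][2] cycle-by-cycle (with neighbour feeds):
  0: (0,2).acc=0  regs=<0,0>
  0: (1,1).acc=0  regs=<0,0>
  0: (1,2).acc=0  regs=<0,0>
  1: (0,2).acc=0  regs=<0,0>
  1: (1,1).acc=0  regs=<0,0>
  1: (1,2).acc=0  regs=<0,0>
  2: (0,2).acc=7  regs=<7,7>
  2: (1,1).acc=51  regs=<4,51>
  2: (1,2).acc=0  regs=<0,0>
  3: (0,2).acc=5  regs=<5,5>
  3: (1,1).acc=53  regs=<7,53>
  3: (1,2).acc=27  regs=<4,27>
  4: (0,2).acc=0  regs=<0,0>
  4: (1,1).acc=0  regs=<0,0>
  4: (1,2).acc=40  regs=<7,40>

PE[1][2].acc = 40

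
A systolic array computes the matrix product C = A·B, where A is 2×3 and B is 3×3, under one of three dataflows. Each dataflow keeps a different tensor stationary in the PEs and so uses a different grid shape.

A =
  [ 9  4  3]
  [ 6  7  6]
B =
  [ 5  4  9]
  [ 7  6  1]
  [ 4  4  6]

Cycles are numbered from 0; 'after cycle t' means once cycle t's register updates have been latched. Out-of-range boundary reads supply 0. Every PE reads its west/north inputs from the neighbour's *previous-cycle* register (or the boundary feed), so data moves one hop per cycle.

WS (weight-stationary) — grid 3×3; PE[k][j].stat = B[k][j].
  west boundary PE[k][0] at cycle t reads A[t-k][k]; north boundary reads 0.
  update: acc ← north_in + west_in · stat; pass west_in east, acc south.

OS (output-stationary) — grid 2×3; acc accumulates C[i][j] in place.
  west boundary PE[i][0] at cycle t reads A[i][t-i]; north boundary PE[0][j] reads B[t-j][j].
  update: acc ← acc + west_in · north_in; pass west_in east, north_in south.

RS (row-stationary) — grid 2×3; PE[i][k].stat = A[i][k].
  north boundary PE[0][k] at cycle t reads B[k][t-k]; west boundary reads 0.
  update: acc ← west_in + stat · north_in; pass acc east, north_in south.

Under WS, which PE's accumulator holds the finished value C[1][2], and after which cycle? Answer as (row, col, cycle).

(row, col, cycle) = (2, 2, 5)

WS — PE[2][2] is where C[1][2] collects:
  after 0 — PE[2][2] acc=0, pass-E 0, pass-S 0
  after 1 — PE[2][2] acc=0, pass-E 0, pass-S 0
  after 2 — PE[2][2] acc=0, pass-E 0, pass-S 0
  after 3 — PE[2][2] acc=0, pass-E 0, pass-S 0
  after 4 — PE[2][2] acc=103, pass-E 3, pass-S 103
  after 5 — PE[2][2] acc=97, pass-E 6, pass-S 97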